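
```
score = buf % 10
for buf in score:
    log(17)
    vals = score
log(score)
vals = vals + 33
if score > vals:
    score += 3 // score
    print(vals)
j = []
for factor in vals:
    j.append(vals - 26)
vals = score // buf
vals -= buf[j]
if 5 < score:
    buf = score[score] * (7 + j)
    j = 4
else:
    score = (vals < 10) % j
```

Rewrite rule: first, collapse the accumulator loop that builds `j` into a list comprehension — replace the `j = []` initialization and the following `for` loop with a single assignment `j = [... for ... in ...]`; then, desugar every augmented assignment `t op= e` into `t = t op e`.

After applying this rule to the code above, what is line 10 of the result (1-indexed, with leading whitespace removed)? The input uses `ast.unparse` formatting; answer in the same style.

Transformed code:
score = buf % 10
for buf in score:
    log(17)
    vals = score
log(score)
vals = vals + 33
if score > vals:
    score = score + 3 // score
    print(vals)
j = [vals - 26 for factor in vals]
vals = score // buf
vals = vals - buf[j]
if 5 < score:
    buf = score[score] * (7 + j)
    j = 4
else:
    score = (vals < 10) % j

j = [vals - 26 for factor in vals]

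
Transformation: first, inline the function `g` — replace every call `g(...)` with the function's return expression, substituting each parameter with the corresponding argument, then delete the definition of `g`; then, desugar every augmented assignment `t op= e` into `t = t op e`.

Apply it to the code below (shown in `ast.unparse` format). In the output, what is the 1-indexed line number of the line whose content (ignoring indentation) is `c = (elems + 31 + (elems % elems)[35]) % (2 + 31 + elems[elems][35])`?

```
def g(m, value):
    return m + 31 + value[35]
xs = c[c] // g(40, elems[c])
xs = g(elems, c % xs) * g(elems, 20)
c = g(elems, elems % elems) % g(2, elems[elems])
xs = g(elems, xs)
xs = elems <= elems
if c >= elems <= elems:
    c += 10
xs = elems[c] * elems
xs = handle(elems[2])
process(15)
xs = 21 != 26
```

Transformed code:
xs = c[c] // (40 + 31 + elems[c][35])
xs = (elems + 31 + (c % xs)[35]) * (elems + 31 + 20[35])
c = (elems + 31 + (elems % elems)[35]) % (2 + 31 + elems[elems][35])
xs = elems + 31 + xs[35]
xs = elems <= elems
if c >= elems <= elems:
    c = c + 10
xs = elems[c] * elems
xs = handle(elems[2])
process(15)
xs = 21 != 26

3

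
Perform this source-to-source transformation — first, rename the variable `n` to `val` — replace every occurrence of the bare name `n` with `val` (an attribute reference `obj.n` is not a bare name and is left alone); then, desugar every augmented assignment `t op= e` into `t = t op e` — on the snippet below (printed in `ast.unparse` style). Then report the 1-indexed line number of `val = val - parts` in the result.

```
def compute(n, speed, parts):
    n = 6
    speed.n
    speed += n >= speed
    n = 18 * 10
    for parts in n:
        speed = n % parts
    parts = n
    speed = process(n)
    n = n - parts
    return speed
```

10

Transformed code:
def compute(val, speed, parts):
    val = 6
    speed.n
    speed = speed + (val >= speed)
    val = 18 * 10
    for parts in val:
        speed = val % parts
    parts = val
    speed = process(val)
    val = val - parts
    return speed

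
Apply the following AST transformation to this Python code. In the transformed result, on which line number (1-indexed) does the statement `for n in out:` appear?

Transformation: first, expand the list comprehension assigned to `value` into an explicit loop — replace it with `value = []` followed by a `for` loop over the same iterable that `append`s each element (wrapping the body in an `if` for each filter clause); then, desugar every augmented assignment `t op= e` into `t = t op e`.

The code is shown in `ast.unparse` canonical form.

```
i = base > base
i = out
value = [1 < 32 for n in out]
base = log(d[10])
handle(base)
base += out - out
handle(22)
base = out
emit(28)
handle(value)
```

4

Transformed code:
i = base > base
i = out
value = []
for n in out:
    value.append(1 < 32)
base = log(d[10])
handle(base)
base = base + (out - out)
handle(22)
base = out
emit(28)
handle(value)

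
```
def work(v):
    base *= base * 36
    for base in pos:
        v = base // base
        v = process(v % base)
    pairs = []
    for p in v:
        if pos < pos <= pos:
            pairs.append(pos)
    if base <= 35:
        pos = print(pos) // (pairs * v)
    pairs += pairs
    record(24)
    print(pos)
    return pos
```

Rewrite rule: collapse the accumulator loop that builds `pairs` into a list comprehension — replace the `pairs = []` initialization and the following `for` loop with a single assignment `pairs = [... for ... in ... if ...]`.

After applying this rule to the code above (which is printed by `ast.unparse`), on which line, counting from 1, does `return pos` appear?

Transformed code:
def work(v):
    base *= base * 36
    for base in pos:
        v = base // base
        v = process(v % base)
    pairs = [pos for p in v if pos < pos <= pos]
    if base <= 35:
        pos = print(pos) // (pairs * v)
    pairs += pairs
    record(24)
    print(pos)
    return pos

12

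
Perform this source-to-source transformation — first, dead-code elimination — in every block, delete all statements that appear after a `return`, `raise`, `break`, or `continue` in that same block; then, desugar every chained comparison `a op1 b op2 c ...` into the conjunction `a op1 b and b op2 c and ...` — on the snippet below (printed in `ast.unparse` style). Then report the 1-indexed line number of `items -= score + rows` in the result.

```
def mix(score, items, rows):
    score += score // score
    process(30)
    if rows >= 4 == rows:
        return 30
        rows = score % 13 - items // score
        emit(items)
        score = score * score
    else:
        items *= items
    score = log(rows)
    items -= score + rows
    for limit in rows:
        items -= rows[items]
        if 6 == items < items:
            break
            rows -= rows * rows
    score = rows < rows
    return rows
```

Transformed code:
def mix(score, items, rows):
    score += score // score
    process(30)
    if rows >= 4 and 4 == rows:
        return 30
    else:
        items *= items
    score = log(rows)
    items -= score + rows
    for limit in rows:
        items -= rows[items]
        if 6 == items and items < items:
            break
    score = rows < rows
    return rows

9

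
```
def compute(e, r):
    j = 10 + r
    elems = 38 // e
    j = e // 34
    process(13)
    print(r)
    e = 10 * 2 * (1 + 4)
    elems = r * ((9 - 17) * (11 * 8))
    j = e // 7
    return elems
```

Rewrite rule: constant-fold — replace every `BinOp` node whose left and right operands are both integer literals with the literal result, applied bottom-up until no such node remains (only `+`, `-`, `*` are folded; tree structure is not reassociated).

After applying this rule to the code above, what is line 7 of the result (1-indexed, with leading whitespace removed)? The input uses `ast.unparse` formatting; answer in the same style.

e = 100

Transformed code:
def compute(e, r):
    j = 10 + r
    elems = 38 // e
    j = e // 34
    process(13)
    print(r)
    e = 100
    elems = r * -704
    j = e // 7
    return elems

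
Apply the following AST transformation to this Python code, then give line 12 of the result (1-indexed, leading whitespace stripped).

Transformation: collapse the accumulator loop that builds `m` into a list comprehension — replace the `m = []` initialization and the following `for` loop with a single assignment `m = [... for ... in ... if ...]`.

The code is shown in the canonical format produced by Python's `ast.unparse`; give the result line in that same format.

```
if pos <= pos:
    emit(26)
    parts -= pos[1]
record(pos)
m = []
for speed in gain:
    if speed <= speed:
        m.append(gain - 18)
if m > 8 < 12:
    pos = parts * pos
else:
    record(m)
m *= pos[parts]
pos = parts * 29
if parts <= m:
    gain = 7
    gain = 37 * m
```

Transformed code:
if pos <= pos:
    emit(26)
    parts -= pos[1]
record(pos)
m = [gain - 18 for speed in gain if speed <= speed]
if m > 8 < 12:
    pos = parts * pos
else:
    record(m)
m *= pos[parts]
pos = parts * 29
if parts <= m:
    gain = 7
    gain = 37 * m

if parts <= m:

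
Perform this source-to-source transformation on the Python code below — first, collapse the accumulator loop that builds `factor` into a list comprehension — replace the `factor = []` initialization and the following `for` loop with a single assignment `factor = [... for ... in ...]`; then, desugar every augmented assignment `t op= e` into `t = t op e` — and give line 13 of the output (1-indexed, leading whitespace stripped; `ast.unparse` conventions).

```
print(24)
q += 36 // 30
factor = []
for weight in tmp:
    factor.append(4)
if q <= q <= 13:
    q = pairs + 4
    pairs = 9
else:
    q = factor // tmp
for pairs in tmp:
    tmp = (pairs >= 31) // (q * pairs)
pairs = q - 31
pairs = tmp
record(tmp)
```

record(tmp)

Transformed code:
print(24)
q = q + 36 // 30
factor = [4 for weight in tmp]
if q <= q <= 13:
    q = pairs + 4
    pairs = 9
else:
    q = factor // tmp
for pairs in tmp:
    tmp = (pairs >= 31) // (q * pairs)
pairs = q - 31
pairs = tmp
record(tmp)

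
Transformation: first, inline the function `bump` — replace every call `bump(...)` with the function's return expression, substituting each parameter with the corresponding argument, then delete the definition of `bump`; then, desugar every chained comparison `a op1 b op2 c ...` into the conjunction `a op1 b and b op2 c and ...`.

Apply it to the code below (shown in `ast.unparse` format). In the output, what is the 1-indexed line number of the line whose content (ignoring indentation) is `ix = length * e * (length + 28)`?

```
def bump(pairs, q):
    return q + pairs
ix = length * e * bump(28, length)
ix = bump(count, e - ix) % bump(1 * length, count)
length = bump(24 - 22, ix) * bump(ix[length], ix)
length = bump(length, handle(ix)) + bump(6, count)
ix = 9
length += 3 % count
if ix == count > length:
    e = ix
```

Transformed code:
ix = length * e * (length + 28)
ix = (e - ix + count) % (count + 1 * length)
length = (ix + (24 - 22)) * (ix + ix[length])
length = handle(ix) + length + (count + 6)
ix = 9
length += 3 % count
if ix == count and count > length:
    e = ix

1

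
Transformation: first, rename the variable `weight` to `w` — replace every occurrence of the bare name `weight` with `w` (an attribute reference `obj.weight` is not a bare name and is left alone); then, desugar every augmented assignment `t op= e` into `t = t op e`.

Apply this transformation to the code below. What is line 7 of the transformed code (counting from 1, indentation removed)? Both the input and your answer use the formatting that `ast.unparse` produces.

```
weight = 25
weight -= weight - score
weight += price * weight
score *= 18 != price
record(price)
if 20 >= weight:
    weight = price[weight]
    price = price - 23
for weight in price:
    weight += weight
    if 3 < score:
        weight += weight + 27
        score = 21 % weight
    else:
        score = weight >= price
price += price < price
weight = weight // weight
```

Transformed code:
w = 25
w = w - (w - score)
w = w + price * w
score = score * (18 != price)
record(price)
if 20 >= w:
    w = price[w]
    price = price - 23
for w in price:
    w = w + w
    if 3 < score:
        w = w + (w + 27)
        score = 21 % w
    else:
        score = w >= price
price = price + (price < price)
w = w // w

w = price[w]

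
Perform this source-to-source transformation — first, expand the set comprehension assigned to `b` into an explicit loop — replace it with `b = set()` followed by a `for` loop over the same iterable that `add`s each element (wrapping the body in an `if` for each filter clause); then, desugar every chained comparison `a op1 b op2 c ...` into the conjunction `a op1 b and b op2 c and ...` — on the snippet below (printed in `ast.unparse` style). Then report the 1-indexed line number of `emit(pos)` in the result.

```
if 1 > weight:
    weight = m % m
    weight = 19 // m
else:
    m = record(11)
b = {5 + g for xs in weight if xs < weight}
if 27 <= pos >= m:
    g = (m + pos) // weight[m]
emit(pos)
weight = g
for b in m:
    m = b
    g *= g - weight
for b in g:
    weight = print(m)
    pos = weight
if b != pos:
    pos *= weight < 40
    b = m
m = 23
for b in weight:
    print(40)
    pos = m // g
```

12

Transformed code:
if 1 > weight:
    weight = m % m
    weight = 19 // m
else:
    m = record(11)
b = set()
for xs in weight:
    if xs < weight:
        b.add(5 + g)
if 27 <= pos and pos >= m:
    g = (m + pos) // weight[m]
emit(pos)
weight = g
for b in m:
    m = b
    g *= g - weight
for b in g:
    weight = print(m)
    pos = weight
if b != pos:
    pos *= weight < 40
    b = m
m = 23
for b in weight:
    print(40)
    pos = m // g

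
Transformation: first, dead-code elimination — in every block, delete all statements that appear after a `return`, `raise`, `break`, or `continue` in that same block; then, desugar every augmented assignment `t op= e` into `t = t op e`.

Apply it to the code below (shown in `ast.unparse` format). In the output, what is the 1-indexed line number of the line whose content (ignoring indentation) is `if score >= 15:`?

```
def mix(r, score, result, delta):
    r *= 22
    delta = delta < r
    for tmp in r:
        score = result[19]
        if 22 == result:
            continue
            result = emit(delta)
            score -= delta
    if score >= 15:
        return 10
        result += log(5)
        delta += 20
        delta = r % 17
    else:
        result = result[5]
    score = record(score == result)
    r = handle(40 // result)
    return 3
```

8

Transformed code:
def mix(r, score, result, delta):
    r = r * 22
    delta = delta < r
    for tmp in r:
        score = result[19]
        if 22 == result:
            continue
    if score >= 15:
        return 10
    else:
        result = result[5]
    score = record(score == result)
    r = handle(40 // result)
    return 3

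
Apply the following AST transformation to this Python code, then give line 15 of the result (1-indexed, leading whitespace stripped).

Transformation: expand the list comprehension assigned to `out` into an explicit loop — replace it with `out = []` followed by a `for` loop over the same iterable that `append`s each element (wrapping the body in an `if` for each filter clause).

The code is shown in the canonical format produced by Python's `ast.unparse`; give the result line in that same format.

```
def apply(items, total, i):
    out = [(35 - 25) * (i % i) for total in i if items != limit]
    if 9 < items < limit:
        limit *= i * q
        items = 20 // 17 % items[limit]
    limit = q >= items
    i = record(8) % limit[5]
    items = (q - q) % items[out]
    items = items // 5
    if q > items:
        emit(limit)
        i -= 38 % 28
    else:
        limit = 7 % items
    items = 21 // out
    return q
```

Transformed code:
def apply(items, total, i):
    out = []
    for total in i:
        if items != limit:
            out.append((35 - 25) * (i % i))
    if 9 < items < limit:
        limit *= i * q
        items = 20 // 17 % items[limit]
    limit = q >= items
    i = record(8) % limit[5]
    items = (q - q) % items[out]
    items = items // 5
    if q > items:
        emit(limit)
        i -= 38 % 28
    else:
        limit = 7 % items
    items = 21 // out
    return q

i -= 38 % 28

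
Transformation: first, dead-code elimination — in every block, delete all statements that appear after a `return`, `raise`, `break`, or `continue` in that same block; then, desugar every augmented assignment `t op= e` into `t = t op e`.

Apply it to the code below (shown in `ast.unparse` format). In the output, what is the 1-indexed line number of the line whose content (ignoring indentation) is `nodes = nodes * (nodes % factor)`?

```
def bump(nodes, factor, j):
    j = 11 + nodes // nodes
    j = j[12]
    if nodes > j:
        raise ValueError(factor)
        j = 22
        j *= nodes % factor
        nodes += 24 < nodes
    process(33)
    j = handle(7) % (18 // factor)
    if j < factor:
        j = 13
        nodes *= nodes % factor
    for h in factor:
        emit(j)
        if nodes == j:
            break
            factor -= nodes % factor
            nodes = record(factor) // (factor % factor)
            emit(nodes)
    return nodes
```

Transformed code:
def bump(nodes, factor, j):
    j = 11 + nodes // nodes
    j = j[12]
    if nodes > j:
        raise ValueError(factor)
    process(33)
    j = handle(7) % (18 // factor)
    if j < factor:
        j = 13
        nodes = nodes * (nodes % factor)
    for h in factor:
        emit(j)
        if nodes == j:
            break
    return nodes

10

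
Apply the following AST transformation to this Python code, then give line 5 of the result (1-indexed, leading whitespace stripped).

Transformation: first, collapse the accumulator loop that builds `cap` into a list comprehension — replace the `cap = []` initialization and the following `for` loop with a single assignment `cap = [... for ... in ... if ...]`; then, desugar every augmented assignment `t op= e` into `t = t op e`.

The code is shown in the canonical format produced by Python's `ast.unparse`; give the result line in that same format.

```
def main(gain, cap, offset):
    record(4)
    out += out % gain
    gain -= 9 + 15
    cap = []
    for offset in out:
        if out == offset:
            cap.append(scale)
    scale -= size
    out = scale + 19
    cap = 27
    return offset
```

cap = [scale for offset in out if out == offset]

Transformed code:
def main(gain, cap, offset):
    record(4)
    out = out + out % gain
    gain = gain - (9 + 15)
    cap = [scale for offset in out if out == offset]
    scale = scale - size
    out = scale + 19
    cap = 27
    return offset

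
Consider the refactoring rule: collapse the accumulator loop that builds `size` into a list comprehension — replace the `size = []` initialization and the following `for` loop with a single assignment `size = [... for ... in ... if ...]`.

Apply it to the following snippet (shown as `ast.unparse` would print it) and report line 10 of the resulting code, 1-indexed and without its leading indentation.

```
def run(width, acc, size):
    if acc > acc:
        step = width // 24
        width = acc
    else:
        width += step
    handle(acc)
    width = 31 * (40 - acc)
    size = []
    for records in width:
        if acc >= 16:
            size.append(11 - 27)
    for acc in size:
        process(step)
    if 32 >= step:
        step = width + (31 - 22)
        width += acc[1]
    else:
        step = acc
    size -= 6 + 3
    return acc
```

for acc in size:

Transformed code:
def run(width, acc, size):
    if acc > acc:
        step = width // 24
        width = acc
    else:
        width += step
    handle(acc)
    width = 31 * (40 - acc)
    size = [11 - 27 for records in width if acc >= 16]
    for acc in size:
        process(step)
    if 32 >= step:
        step = width + (31 - 22)
        width += acc[1]
    else:
        step = acc
    size -= 6 + 3
    return acc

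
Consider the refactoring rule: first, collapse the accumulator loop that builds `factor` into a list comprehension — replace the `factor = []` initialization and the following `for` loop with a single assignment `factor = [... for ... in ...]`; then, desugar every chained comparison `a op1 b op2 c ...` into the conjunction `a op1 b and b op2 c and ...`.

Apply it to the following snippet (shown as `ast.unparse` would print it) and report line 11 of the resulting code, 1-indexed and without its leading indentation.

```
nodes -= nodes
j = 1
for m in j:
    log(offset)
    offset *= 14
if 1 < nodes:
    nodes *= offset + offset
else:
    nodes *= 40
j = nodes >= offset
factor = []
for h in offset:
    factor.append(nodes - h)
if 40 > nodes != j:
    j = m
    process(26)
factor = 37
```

Transformed code:
nodes -= nodes
j = 1
for m in j:
    log(offset)
    offset *= 14
if 1 < nodes:
    nodes *= offset + offset
else:
    nodes *= 40
j = nodes >= offset
factor = [nodes - h for h in offset]
if 40 > nodes and nodes != j:
    j = m
    process(26)
factor = 37

factor = [nodes - h for h in offset]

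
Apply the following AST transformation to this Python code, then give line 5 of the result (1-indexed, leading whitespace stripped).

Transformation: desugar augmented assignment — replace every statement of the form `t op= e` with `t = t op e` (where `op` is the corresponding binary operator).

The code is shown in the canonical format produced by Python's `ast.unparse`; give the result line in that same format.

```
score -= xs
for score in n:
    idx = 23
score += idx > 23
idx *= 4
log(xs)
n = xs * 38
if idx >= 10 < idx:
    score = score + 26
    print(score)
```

idx = idx * 4

Transformed code:
score = score - xs
for score in n:
    idx = 23
score = score + (idx > 23)
idx = idx * 4
log(xs)
n = xs * 38
if idx >= 10 < idx:
    score = score + 26
    print(score)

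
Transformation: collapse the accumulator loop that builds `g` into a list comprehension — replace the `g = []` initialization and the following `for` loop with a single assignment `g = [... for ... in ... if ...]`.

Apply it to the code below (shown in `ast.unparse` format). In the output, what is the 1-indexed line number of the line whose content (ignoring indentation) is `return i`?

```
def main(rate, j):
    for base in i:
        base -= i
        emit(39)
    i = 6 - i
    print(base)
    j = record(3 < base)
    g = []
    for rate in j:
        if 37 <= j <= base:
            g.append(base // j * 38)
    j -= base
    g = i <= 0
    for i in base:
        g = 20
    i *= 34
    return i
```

Transformed code:
def main(rate, j):
    for base in i:
        base -= i
        emit(39)
    i = 6 - i
    print(base)
    j = record(3 < base)
    g = [base // j * 38 for rate in j if 37 <= j <= base]
    j -= base
    g = i <= 0
    for i in base:
        g = 20
    i *= 34
    return i

14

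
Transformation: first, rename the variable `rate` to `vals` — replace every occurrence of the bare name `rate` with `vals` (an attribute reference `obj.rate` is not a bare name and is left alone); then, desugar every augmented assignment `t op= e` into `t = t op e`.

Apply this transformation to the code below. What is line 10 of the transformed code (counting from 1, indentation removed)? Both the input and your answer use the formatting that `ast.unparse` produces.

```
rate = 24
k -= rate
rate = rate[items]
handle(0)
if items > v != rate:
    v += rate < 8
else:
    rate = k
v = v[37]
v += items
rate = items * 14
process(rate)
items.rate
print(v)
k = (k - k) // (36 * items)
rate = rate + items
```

Transformed code:
vals = 24
k = k - vals
vals = vals[items]
handle(0)
if items > v != vals:
    v = v + (vals < 8)
else:
    vals = k
v = v[37]
v = v + items
vals = items * 14
process(vals)
items.rate
print(v)
k = (k - k) // (36 * items)
vals = vals + items

v = v + items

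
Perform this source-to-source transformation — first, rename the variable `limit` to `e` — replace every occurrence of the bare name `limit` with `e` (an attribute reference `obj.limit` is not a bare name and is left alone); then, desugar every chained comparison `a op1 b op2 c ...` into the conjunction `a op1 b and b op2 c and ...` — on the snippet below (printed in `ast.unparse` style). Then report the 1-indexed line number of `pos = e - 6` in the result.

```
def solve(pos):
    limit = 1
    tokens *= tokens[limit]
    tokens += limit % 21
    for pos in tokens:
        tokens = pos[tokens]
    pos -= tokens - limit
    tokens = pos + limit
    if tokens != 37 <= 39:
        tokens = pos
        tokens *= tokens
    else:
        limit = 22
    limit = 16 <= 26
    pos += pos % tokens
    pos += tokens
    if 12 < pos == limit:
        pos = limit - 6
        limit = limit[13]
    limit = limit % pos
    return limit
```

18

Transformed code:
def solve(pos):
    e = 1
    tokens *= tokens[e]
    tokens += e % 21
    for pos in tokens:
        tokens = pos[tokens]
    pos -= tokens - e
    tokens = pos + e
    if tokens != 37 and 37 <= 39:
        tokens = pos
        tokens *= tokens
    else:
        e = 22
    e = 16 <= 26
    pos += pos % tokens
    pos += tokens
    if 12 < pos and pos == e:
        pos = e - 6
        e = e[13]
    e = e % pos
    return e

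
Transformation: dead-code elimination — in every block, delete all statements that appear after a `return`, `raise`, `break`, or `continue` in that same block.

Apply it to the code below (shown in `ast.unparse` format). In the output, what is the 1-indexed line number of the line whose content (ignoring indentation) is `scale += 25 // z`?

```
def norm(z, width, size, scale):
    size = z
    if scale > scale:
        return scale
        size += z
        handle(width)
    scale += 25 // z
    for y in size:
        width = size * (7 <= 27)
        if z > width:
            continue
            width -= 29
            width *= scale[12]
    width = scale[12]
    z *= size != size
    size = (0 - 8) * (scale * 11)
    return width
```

Transformed code:
def norm(z, width, size, scale):
    size = z
    if scale > scale:
        return scale
    scale += 25 // z
    for y in size:
        width = size * (7 <= 27)
        if z > width:
            continue
    width = scale[12]
    z *= size != size
    size = (0 - 8) * (scale * 11)
    return width

5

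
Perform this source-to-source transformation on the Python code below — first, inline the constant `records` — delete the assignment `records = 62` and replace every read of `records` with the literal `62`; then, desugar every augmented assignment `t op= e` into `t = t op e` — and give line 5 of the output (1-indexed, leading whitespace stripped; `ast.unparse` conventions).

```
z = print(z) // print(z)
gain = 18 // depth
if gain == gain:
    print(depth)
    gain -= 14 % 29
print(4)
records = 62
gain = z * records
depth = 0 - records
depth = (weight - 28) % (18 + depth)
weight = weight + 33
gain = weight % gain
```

Transformed code:
z = print(z) // print(z)
gain = 18 // depth
if gain == gain:
    print(depth)
    gain = gain - 14 % 29
print(4)
gain = z * 62
depth = 0 - 62
depth = (weight - 28) % (18 + depth)
weight = weight + 33
gain = weight % gain

gain = gain - 14 % 29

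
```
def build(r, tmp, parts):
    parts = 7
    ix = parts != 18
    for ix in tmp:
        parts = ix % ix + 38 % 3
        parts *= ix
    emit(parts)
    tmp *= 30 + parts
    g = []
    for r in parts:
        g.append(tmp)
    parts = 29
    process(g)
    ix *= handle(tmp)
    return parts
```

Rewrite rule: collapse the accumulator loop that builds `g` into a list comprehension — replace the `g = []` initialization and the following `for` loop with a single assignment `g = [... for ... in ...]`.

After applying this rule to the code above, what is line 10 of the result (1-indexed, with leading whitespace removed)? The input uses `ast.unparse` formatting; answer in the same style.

Transformed code:
def build(r, tmp, parts):
    parts = 7
    ix = parts != 18
    for ix in tmp:
        parts = ix % ix + 38 % 3
        parts *= ix
    emit(parts)
    tmp *= 30 + parts
    g = [tmp for r in parts]
    parts = 29
    process(g)
    ix *= handle(tmp)
    return parts

parts = 29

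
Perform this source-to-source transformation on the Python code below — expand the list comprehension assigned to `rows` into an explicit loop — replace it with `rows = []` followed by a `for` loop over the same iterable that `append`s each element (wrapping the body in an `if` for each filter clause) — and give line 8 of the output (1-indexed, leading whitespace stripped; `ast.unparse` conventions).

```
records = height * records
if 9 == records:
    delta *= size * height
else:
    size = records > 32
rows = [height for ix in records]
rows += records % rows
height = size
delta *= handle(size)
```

Transformed code:
records = height * records
if 9 == records:
    delta *= size * height
else:
    size = records > 32
rows = []
for ix in records:
    rows.append(height)
rows += records % rows
height = size
delta *= handle(size)

rows.append(height)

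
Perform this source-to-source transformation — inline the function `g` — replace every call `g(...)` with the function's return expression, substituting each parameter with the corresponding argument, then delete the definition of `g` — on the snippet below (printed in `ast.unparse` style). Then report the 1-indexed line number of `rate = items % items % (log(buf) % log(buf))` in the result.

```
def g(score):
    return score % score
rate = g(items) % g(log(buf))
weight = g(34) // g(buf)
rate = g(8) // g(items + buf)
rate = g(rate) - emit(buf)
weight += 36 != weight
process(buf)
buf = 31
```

Transformed code:
rate = items % items % (log(buf) % log(buf))
weight = 34 % 34 // (buf % buf)
rate = 8 % 8 // ((items + buf) % (items + buf))
rate = rate % rate - emit(buf)
weight += 36 != weight
process(buf)
buf = 31

1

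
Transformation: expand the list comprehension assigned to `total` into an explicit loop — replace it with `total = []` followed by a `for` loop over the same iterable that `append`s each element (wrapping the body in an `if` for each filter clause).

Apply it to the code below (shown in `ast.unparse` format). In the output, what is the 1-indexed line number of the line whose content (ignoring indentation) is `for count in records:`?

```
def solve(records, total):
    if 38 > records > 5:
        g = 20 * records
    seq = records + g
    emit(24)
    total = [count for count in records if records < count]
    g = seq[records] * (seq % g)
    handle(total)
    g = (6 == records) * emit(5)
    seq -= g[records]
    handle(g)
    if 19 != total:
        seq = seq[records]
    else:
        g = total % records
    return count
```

Transformed code:
def solve(records, total):
    if 38 > records > 5:
        g = 20 * records
    seq = records + g
    emit(24)
    total = []
    for count in records:
        if records < count:
            total.append(count)
    g = seq[records] * (seq % g)
    handle(total)
    g = (6 == records) * emit(5)
    seq -= g[records]
    handle(g)
    if 19 != total:
        seq = seq[records]
    else:
        g = total % records
    return count

7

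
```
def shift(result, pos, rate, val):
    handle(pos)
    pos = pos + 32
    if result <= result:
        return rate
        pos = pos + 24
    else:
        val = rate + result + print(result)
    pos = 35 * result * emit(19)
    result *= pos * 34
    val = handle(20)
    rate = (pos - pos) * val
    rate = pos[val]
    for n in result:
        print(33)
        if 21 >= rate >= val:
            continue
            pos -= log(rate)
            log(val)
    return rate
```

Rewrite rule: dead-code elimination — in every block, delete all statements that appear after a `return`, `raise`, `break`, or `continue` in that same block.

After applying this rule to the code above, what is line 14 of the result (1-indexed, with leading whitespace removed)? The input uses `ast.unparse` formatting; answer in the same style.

Transformed code:
def shift(result, pos, rate, val):
    handle(pos)
    pos = pos + 32
    if result <= result:
        return rate
    else:
        val = rate + result + print(result)
    pos = 35 * result * emit(19)
    result *= pos * 34
    val = handle(20)
    rate = (pos - pos) * val
    rate = pos[val]
    for n in result:
        print(33)
        if 21 >= rate >= val:
            continue
    return rate

print(33)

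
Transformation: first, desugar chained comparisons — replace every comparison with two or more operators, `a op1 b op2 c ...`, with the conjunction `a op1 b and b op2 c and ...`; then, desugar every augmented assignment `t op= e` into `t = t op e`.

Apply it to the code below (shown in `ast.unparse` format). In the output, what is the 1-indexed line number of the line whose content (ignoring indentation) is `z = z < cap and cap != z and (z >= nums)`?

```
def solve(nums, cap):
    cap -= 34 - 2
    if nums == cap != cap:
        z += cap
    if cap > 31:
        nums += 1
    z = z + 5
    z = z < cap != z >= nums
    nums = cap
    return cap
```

8

Transformed code:
def solve(nums, cap):
    cap = cap - (34 - 2)
    if nums == cap and cap != cap:
        z = z + cap
    if cap > 31:
        nums = nums + 1
    z = z + 5
    z = z < cap and cap != z and (z >= nums)
    nums = cap
    return cap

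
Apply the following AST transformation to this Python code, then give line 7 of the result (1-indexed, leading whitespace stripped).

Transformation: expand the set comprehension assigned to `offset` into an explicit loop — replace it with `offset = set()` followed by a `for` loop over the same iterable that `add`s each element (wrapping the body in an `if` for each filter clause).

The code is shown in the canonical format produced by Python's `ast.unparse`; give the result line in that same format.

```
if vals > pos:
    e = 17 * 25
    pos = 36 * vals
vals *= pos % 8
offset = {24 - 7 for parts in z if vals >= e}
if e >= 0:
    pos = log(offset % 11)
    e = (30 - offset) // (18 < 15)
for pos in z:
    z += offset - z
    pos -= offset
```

Transformed code:
if vals > pos:
    e = 17 * 25
    pos = 36 * vals
vals *= pos % 8
offset = set()
for parts in z:
    if vals >= e:
        offset.add(24 - 7)
if e >= 0:
    pos = log(offset % 11)
    e = (30 - offset) // (18 < 15)
for pos in z:
    z += offset - z
    pos -= offset

if vals >= e:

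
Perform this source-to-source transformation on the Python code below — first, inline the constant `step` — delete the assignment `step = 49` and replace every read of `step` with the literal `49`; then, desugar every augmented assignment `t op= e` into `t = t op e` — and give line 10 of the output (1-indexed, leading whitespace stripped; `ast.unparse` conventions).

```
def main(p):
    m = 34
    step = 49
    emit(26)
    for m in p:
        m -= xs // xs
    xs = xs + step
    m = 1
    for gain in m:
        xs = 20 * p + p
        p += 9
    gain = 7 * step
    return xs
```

p = p + 9

Transformed code:
def main(p):
    m = 34
    emit(26)
    for m in p:
        m = m - xs // xs
    xs = xs + 49
    m = 1
    for gain in m:
        xs = 20 * p + p
        p = p + 9
    gain = 7 * 49
    return xs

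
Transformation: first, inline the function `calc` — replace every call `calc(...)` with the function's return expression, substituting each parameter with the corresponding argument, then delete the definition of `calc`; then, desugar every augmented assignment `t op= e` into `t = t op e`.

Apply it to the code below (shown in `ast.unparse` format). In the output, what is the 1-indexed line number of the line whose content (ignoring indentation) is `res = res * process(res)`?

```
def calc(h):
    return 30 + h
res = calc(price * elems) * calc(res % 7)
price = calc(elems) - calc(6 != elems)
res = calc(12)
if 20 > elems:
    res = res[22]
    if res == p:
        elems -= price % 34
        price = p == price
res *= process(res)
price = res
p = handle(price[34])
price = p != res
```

Transformed code:
res = (30 + price * elems) * (30 + res % 7)
price = 30 + elems - (30 + (6 != elems))
res = 30 + 12
if 20 > elems:
    res = res[22]
    if res == p:
        elems = elems - price % 34
        price = p == price
res = res * process(res)
price = res
p = handle(price[34])
price = p != res

9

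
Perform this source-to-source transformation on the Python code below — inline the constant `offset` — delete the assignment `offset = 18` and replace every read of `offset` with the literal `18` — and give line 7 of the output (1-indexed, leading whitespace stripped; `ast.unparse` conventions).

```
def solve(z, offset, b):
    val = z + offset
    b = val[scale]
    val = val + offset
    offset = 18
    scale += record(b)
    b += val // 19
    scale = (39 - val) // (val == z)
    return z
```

Transformed code:
def solve(z, offset, b):
    val = z + 18
    b = val[scale]
    val = val + 18
    scale += record(b)
    b += val // 19
    scale = (39 - val) // (val == z)
    return z

scale = (39 - val) // (val == z)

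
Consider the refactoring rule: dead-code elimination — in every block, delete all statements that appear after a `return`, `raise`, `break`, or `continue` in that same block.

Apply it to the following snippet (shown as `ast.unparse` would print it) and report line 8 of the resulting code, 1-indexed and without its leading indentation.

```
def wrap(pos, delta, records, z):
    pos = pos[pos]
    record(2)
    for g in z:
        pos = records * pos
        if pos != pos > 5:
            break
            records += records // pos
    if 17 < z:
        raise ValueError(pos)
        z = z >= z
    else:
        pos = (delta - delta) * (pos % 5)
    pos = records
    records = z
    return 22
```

Transformed code:
def wrap(pos, delta, records, z):
    pos = pos[pos]
    record(2)
    for g in z:
        pos = records * pos
        if pos != pos > 5:
            break
    if 17 < z:
        raise ValueError(pos)
    else:
        pos = (delta - delta) * (pos % 5)
    pos = records
    records = z
    return 22

if 17 < z:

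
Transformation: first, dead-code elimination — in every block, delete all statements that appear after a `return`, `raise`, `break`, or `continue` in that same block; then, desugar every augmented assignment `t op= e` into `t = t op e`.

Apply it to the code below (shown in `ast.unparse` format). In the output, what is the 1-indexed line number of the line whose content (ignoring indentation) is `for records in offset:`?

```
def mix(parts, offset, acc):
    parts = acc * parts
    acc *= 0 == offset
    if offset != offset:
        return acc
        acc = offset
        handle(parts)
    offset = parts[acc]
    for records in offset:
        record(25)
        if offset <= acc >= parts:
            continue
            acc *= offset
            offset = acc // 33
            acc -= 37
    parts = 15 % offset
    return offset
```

Transformed code:
def mix(parts, offset, acc):
    parts = acc * parts
    acc = acc * (0 == offset)
    if offset != offset:
        return acc
    offset = parts[acc]
    for records in offset:
        record(25)
        if offset <= acc >= parts:
            continue
    parts = 15 % offset
    return offset

7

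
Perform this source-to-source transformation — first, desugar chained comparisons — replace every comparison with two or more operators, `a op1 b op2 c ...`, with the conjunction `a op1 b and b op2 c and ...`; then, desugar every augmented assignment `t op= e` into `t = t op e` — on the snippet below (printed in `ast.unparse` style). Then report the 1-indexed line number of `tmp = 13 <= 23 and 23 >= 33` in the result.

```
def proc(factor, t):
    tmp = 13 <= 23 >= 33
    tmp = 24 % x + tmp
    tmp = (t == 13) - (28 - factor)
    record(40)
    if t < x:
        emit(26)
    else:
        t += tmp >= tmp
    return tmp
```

Transformed code:
def proc(factor, t):
    tmp = 13 <= 23 and 23 >= 33
    tmp = 24 % x + tmp
    tmp = (t == 13) - (28 - factor)
    record(40)
    if t < x:
        emit(26)
    else:
        t = t + (tmp >= tmp)
    return tmp

2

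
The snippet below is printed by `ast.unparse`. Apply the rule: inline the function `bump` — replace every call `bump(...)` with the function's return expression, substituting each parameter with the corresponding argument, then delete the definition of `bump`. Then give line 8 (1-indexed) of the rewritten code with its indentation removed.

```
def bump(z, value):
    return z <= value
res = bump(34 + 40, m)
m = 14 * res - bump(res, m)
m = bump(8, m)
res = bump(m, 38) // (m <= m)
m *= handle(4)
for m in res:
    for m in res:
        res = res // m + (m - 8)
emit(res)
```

res = res // m + (m - 8)

Transformed code:
res = 34 + 40 <= m
m = 14 * res - (res <= m)
m = 8 <= m
res = (m <= 38) // (m <= m)
m *= handle(4)
for m in res:
    for m in res:
        res = res // m + (m - 8)
emit(res)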